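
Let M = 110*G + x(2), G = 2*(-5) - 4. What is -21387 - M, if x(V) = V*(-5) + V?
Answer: -19839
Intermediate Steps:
G = -14 (G = -10 - 4 = -14)
x(V) = -4*V (x(V) = -5*V + V = -4*V)
M = -1548 (M = 110*(-14) - 4*2 = -1540 - 8 = -1548)
-21387 - M = -21387 - 1*(-1548) = -21387 + 1548 = -19839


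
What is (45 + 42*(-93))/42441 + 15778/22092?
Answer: 13912783/22323966 ≈ 0.62322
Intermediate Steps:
(45 + 42*(-93))/42441 + 15778/22092 = (45 - 3906)*(1/42441) + 15778*(1/22092) = -3861*1/42441 + 1127/1578 = -1287/14147 + 1127/1578 = 13912783/22323966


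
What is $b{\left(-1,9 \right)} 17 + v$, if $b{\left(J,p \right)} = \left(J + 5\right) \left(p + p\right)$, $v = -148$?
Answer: $1076$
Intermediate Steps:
$b{\left(J,p \right)} = 2 p \left(5 + J\right)$ ($b{\left(J,p \right)} = \left(5 + J\right) 2 p = 2 p \left(5 + J\right)$)
$b{\left(-1,9 \right)} 17 + v = 2 \cdot 9 \left(5 - 1\right) 17 - 148 = 2 \cdot 9 \cdot 4 \cdot 17 - 148 = 72 \cdot 17 - 148 = 1224 - 148 = 1076$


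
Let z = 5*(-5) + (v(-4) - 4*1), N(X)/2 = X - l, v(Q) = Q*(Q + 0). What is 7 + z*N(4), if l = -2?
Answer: -149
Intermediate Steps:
v(Q) = Q² (v(Q) = Q*Q = Q²)
N(X) = 4 + 2*X (N(X) = 2*(X - 1*(-2)) = 2*(X + 2) = 2*(2 + X) = 4 + 2*X)
z = -13 (z = 5*(-5) + ((-4)² - 4*1) = -25 + (16 - 4) = -25 + 12 = -13)
7 + z*N(4) = 7 - 13*(4 + 2*4) = 7 - 13*(4 + 8) = 7 - 13*12 = 7 - 156 = -149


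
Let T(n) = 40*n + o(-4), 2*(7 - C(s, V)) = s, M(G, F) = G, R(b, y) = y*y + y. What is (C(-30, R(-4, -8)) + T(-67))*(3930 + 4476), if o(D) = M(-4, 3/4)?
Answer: -22376772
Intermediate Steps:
R(b, y) = y + y² (R(b, y) = y² + y = y + y²)
o(D) = -4
C(s, V) = 7 - s/2
T(n) = -4 + 40*n (T(n) = 40*n - 4 = -4 + 40*n)
(C(-30, R(-4, -8)) + T(-67))*(3930 + 4476) = ((7 - ½*(-30)) + (-4 + 40*(-67)))*(3930 + 4476) = ((7 + 15) + (-4 - 2680))*8406 = (22 - 2684)*8406 = -2662*8406 = -22376772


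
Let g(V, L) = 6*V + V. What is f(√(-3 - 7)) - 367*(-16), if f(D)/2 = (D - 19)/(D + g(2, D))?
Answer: 604560/103 + 33*I*√10/103 ≈ 5869.5 + 1.0132*I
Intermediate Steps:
g(V, L) = 7*V
f(D) = 2*(-19 + D)/(14 + D) (f(D) = 2*((D - 19)/(D + 7*2)) = 2*((-19 + D)/(D + 14)) = 2*((-19 + D)/(14 + D)) = 2*(-19 + D)/(14 + D))
f(√(-3 - 7)) - 367*(-16) = 2*(-19 + √(-3 - 7))/(14 + √(-3 - 7)) - 367*(-16) = 2*(-19 + √(-10))/(14 + √(-10)) + 5872 = 2*(-19 + I*√10)/(14 + I*√10) + 5872 = 5872 + 2*(-19 + I*√10)/(14 + I*√10)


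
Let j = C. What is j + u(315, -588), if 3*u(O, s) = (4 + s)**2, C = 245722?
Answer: 1078222/3 ≈ 3.5941e+5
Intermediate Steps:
u(O, s) = (4 + s)**2/3
j = 245722
j + u(315, -588) = 245722 + (4 - 588)**2/3 = 245722 + (1/3)*(-584)**2 = 245722 + (1/3)*341056 = 245722 + 341056/3 = 1078222/3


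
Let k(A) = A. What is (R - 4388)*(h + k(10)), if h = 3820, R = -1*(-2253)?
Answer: -8177050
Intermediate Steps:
R = 2253
(R - 4388)*(h + k(10)) = (2253 - 4388)*(3820 + 10) = -2135*3830 = -8177050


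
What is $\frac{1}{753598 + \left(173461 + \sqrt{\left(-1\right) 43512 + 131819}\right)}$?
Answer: $\frac{927059}{859438301174} - \frac{\sqrt{88307}}{859438301174} \approx 1.0783 \cdot 10^{-6}$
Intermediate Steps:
$\frac{1}{753598 + \left(173461 + \sqrt{\left(-1\right) 43512 + 131819}\right)} = \frac{1}{753598 + \left(173461 + \sqrt{-43512 + 131819}\right)} = \frac{1}{753598 + \left(173461 + \sqrt{88307}\right)} = \frac{1}{927059 + \sqrt{88307}}$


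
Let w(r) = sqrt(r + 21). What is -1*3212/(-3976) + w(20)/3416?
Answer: 803/994 + sqrt(41)/3416 ≈ 0.80972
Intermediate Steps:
w(r) = sqrt(21 + r)
-1*3212/(-3976) + w(20)/3416 = -1*3212/(-3976) + sqrt(21 + 20)/3416 = -3212*(-1/3976) + sqrt(41)*(1/3416) = 803/994 + sqrt(41)/3416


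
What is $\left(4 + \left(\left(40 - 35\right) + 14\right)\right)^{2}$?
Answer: $529$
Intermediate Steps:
$\left(4 + \left(\left(40 - 35\right) + 14\right)\right)^{2} = \left(4 + \left(5 + 14\right)\right)^{2} = \left(4 + 19\right)^{2} = 23^{2} = 529$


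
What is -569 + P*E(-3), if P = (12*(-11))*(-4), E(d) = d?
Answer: -2153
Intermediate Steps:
P = 528 (P = -132*(-4) = 528)
-569 + P*E(-3) = -569 + 528*(-3) = -569 - 1584 = -2153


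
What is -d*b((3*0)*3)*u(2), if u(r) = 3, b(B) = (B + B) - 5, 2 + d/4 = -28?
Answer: -1800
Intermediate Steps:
d = -120 (d = -8 + 4*(-28) = -8 - 112 = -120)
b(B) = -5 + 2*B (b(B) = 2*B - 5 = -5 + 2*B)
-d*b((3*0)*3)*u(2) = -(-120*(-5 + 2*((3*0)*3)))*3 = -(-120*(-5 + 2*(0*3)))*3 = -(-120*(-5 + 2*0))*3 = -(-120*(-5 + 0))*3 = -(-120*(-5))*3 = -600*3 = -1*1800 = -1800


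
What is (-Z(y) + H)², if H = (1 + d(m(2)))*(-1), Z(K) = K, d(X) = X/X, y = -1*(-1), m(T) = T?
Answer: 9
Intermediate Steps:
y = 1
d(X) = 1
H = -2 (H = (1 + 1)*(-1) = 2*(-1) = -2)
(-Z(y) + H)² = (-1*1 - 2)² = (-1 - 2)² = (-3)² = 9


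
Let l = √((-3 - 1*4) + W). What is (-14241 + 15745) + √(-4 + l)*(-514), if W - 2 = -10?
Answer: 1504 - 514*√(-4 + I*√15) ≈ 1048.9 - 1124.2*I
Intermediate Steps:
W = -8 (W = 2 - 10 = -8)
l = I*√15 (l = √((-3 - 1*4) - 8) = √((-3 - 4) - 8) = √(-7 - 8) = √(-15) = I*√15 ≈ 3.873*I)
(-14241 + 15745) + √(-4 + l)*(-514) = (-14241 + 15745) + √(-4 + I*√15)*(-514) = 1504 - 514*√(-4 + I*√15)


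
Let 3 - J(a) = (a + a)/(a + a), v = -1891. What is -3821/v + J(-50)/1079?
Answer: 4126641/2040389 ≈ 2.0225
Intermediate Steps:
J(a) = 2 (J(a) = 3 - (a + a)/(a + a) = 3 - 2*a/(2*a) = 3 - 2*a*1/(2*a) = 3 - 1*1 = 3 - 1 = 2)
-3821/v + J(-50)/1079 = -3821/(-1891) + 2/1079 = -3821*(-1/1891) + 2*(1/1079) = 3821/1891 + 2/1079 = 4126641/2040389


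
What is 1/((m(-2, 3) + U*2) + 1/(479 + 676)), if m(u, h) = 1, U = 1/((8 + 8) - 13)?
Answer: 385/642 ≈ 0.59969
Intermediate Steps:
U = ⅓ (U = 1/(16 - 13) = 1/3 = ⅓ ≈ 0.33333)
1/((m(-2, 3) + U*2) + 1/(479 + 676)) = 1/((1 + (⅓)*2) + 1/(479 + 676)) = 1/((1 + ⅔) + 1/1155) = 1/(5/3 + 1/1155) = 1/(642/385) = 385/642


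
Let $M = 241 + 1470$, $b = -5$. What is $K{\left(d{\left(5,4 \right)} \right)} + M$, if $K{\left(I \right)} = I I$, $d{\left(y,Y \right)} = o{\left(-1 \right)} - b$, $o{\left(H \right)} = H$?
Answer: $1727$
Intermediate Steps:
$d{\left(y,Y \right)} = 4$ ($d{\left(y,Y \right)} = -1 - -5 = -1 + 5 = 4$)
$K{\left(I \right)} = I^{2}$
$M = 1711$
$K{\left(d{\left(5,4 \right)} \right)} + M = 4^{2} + 1711 = 16 + 1711 = 1727$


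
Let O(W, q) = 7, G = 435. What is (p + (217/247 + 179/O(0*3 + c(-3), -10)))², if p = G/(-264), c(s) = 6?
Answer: 14240894711521/23150231104 ≈ 615.15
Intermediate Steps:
p = -145/88 (p = 435/(-264) = 435*(-1/264) = -145/88 ≈ -1.6477)
(p + (217/247 + 179/O(0*3 + c(-3), -10)))² = (-145/88 + (217/247 + 179/7))² = (-145/88 + 45732/1729)² = (3773711/152152)² = 14240894711521/23150231104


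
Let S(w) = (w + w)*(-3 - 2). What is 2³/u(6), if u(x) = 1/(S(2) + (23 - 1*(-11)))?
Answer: 112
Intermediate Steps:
S(w) = -10*w (S(w) = (2*w)*(-5) = -10*w)
u(x) = 1/14 (u(x) = 1/(-10*2 + (23 - 1*(-11))) = 1/(-20 + (23 + 11)) = 1/(-20 + 34) = 1/14)
2³/u(6) = 2³/(1/14) = 8*14 = 112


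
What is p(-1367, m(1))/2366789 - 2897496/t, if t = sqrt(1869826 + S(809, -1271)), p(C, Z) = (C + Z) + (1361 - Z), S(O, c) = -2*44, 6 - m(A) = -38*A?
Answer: -6/2366789 - 482916*sqrt(1869738)/311623 ≈ -2119.0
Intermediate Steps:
m(A) = 6 + 38*A (m(A) = 6 - (-38)*A = 6 + 38*A)
S(O, c) = -88
p(C, Z) = 1361 + C
t = sqrt(1869738) (t = sqrt(1869826 - 88) = sqrt(1869738) ≈ 1367.4)
p(-1367, m(1))/2366789 - 2897496/t = (1361 - 1367)/2366789 - 2897496*sqrt(1869738)/1869738 = -6*1/2366789 - 482916*sqrt(1869738)/311623 = -6/2366789 - 482916*sqrt(1869738)/311623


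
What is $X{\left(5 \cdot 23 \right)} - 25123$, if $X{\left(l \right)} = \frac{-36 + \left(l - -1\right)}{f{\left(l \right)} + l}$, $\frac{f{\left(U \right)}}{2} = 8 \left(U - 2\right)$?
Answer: $- \frac{48311449}{1923} \approx -25123.0$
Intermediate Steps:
$f{\left(U \right)} = -32 + 16 U$ ($f{\left(U \right)} = 2 \cdot 8 \left(U - 2\right) = 2 \cdot 8 \left(-2 + U\right) = 2 \left(-16 + 8 U\right) = -32 + 16 U$)
$X{\left(l \right)} = \frac{-35 + l}{-32 + 17 l}$ ($X{\left(l \right)} = \frac{-36 + \left(l - -1\right)}{\left(-32 + 16 l\right) + l} = \frac{-36 + \left(l + 1\right)}{-32 + 17 l} = \frac{-36 + \left(1 + l\right)}{-32 + 17 l} = \frac{-35 + l}{-32 + 17 l}$)
$X{\left(5 \cdot 23 \right)} - 25123 = \frac{-35 + 5 \cdot 23}{-32 + 17 \cdot 5 \cdot 23} - 25123 = \frac{-35 + 115}{-32 + 17 \cdot 115} - 25123 = \frac{1}{-32 + 1955} \cdot 80 - 25123 = \frac{1}{1923} \cdot 80 - 25123 = \frac{80}{1923} - 25123 = - \frac{48311449}{1923}$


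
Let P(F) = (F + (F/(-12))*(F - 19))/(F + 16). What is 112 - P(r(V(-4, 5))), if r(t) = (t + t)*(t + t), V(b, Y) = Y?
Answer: 13567/116 ≈ 116.96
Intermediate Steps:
r(t) = 4*t² (r(t) = (2*t)*(2*t) = 4*t²)
P(F) = (F - F*(-19 + F)/12)/(16 + F) (P(F) = (F + (F*(-1/12))*(-19 + F))/(16 + F) = (F + (-F/12)*(-19 + F))/(16 + F) = (F - F*(-19 + F)/12)/(16 + F))
112 - P(r(V(-4, 5))) = 112 - 4*5²*(31 - 4*5²)/(12*(16 + 4*5²)) = 112 - 4*25*(31 - 4*25)/(12*(16 + 4*25)) = 112 - 100*(31 - 1*100)/(12*(16 + 100)) = 112 - 100*(31 - 100)/(12*116) = 112 - 100*(-69)/(12*116) = 112 - 1*(-575/116) = 112 + 575/116 = 13567/116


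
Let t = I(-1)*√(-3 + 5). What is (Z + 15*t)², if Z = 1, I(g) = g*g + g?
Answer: 1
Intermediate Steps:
I(g) = g + g² (I(g) = g² + g = g + g²)
t = 0 (t = (-(1 - 1))*√(-3 + 5) = (-1*0)*√2 = 0*√2 = 0)
(Z + 15*t)² = (1 + 15*0)² = (1 + 0)² = 1² = 1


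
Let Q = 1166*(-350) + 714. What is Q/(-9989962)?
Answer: 203693/4994981 ≈ 0.040780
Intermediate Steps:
Q = -407386 (Q = -408100 + 714 = -407386)
Q/(-9989962) = -407386/(-9989962) = -407386*(-1/9989962) = 203693/4994981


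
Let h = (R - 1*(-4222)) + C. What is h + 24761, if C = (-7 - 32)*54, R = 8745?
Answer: 35622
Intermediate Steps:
C = -2106 (C = -39*54 = -2106)
h = 10861 (h = (8745 - 1*(-4222)) - 2106 = (8745 + 4222) - 2106 = 12967 - 2106 = 10861)
h + 24761 = 10861 + 24761 = 35622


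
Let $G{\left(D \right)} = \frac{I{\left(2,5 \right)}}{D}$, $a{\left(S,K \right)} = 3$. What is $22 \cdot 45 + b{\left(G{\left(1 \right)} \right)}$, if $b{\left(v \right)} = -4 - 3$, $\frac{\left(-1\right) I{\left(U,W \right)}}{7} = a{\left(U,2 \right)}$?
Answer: $983$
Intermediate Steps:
$I{\left(U,W \right)} = -21$ ($I{\left(U,W \right)} = \left(-7\right) 3 = -21$)
$G{\left(D \right)} = - \frac{21}{D}$
$b{\left(v \right)} = -7$
$22 \cdot 45 + b{\left(G{\left(1 \right)} \right)} = 22 \cdot 45 - 7 = 990 - 7 = 983$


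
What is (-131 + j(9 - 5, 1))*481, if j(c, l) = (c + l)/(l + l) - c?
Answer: -127465/2 ≈ -63733.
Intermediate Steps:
j(c, l) = -c + (c + l)/(2*l) (j(c, l) = (c + l)/((2*l)) - c = (c + l)*(1/(2*l)) - c = (c + l)/(2*l) - c = -c + (c + l)/(2*l))
(-131 + j(9 - 5, 1))*481 = (-131 + (½ - (9 - 5) + (½)*(9 - 5)/1))*481 = (-131 + (½ - 1*4 + (½)*4*1))*481 = (-131 + (½ - 4 + 2))*481 = (-131 - 3/2)*481 = -265/2*481 = -127465/2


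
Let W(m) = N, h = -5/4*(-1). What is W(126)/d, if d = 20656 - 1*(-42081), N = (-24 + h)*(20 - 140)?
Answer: 2730/62737 ≈ 0.043515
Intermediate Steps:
h = 5/4 (h = -5/4*(-1) = 5/4 ≈ 1.2500)
N = 2730 (N = (-24 + 5/4)*(20 - 140) = -91/4*(-120) = 2730)
d = 62737 (d = 20656 + 42081 = 62737)
W(m) = 2730
W(126)/d = 2730/62737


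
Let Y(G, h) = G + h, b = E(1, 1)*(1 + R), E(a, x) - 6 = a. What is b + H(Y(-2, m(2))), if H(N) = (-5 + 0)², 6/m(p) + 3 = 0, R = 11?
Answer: 109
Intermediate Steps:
E(a, x) = 6 + a
m(p) = -2 (m(p) = 6/(-3 + 0) = 6/(-3) = 6*(-⅓) = -2)
b = 84 (b = (6 + 1)*(1 + 11) = 7*12 = 84)
H(N) = 25 (H(N) = (-5)² = 25)
b + H(Y(-2, m(2))) = 84 + 25 = 109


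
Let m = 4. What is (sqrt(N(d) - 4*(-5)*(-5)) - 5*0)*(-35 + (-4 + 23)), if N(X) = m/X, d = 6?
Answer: -16*I*sqrt(894)/3 ≈ -159.47*I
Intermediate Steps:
N(X) = 4/X
(sqrt(N(d) - 4*(-5)*(-5)) - 5*0)*(-35 + (-4 + 23)) = (sqrt(4/6 - 4*(-5)*(-5)) - 5*0)*(-35 + (-4 + 23)) = (sqrt(4*(1/6) + 20*(-5)) + 0)*(-35 + 19) = (sqrt(2/3 - 100) + 0)*(-16) = (sqrt(-298/3) + 0)*(-16) = (I*sqrt(894)/3 + 0)*(-16) = (I*sqrt(894)/3)*(-16) = -16*I*sqrt(894)/3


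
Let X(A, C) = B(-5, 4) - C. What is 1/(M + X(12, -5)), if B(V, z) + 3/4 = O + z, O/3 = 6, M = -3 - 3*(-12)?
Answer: 4/237 ≈ 0.016878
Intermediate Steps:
M = 33 (M = -3 + 36 = 33)
O = 18 (O = 3*6 = 18)
B(V, z) = 69/4 + z (B(V, z) = -3/4 + (18 + z) = 69/4 + z)
X(A, C) = 85/4 - C (X(A, C) = (69/4 + 4) - C = 85/4 - C)
1/(M + X(12, -5)) = 1/(33 + (85/4 - 1*(-5))) = 1/(33 + (85/4 + 5)) = 1/(33 + 105/4) = 1/(237/4) = 4/237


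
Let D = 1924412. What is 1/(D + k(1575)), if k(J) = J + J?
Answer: 1/1927562 ≈ 5.1879e-7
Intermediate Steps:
k(J) = 2*J
1/(D + k(1575)) = 1/(1924412 + 2*1575) = 1/(1924412 + 3150) = 1/1927562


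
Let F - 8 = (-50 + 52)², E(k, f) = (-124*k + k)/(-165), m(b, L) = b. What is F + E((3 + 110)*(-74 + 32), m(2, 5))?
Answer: -193926/55 ≈ -3525.9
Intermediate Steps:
E(k, f) = 41*k/55 (E(k, f) = -123*k*(-1/165) = 41*k/55)
F = 12 (F = 8 + (-50 + 52)² = 8 + 2² = 8 + 4 = 12)
F + E((3 + 110)*(-74 + 32), m(2, 5)) = 12 + 41*((3 + 110)*(-74 + 32))/55 = 12 + 41*(113*(-42))/55 = 12 + (41/55)*(-4746) = 12 - 194586/55 = -193926/55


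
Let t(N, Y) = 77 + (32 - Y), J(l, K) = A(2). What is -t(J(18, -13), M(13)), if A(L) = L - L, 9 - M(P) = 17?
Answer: -117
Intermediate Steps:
M(P) = -8 (M(P) = 9 - 1*17 = 9 - 17 = -8)
A(L) = 0
J(l, K) = 0
t(N, Y) = 109 - Y
-t(J(18, -13), M(13)) = -(109 - 1*(-8)) = -(109 + 8) = -1*117 = -117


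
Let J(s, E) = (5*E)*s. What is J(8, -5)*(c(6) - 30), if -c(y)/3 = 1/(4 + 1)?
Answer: 6120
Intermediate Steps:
c(y) = -⅗ (c(y) = -3/(4 + 1) = -3/5 = -3*⅕ = -⅗)
J(s, E) = 5*E*s
J(8, -5)*(c(6) - 30) = (5*(-5)*8)*(-⅗ - 30) = -200*(-153/5) = 6120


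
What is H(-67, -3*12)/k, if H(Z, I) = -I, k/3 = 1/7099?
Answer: 85188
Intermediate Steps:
k = 3/7099 ≈ 0.00042259
H(-67, -3*12)/k = (-(-3)*12)/(3/7099) = -1*(-36)*(7099/3) = 36*(7099/3) = 85188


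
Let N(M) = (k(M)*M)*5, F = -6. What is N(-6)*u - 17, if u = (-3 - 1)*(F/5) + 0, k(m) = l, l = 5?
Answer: -737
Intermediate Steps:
k(m) = 5
N(M) = 25*M (N(M) = (5*M)*5 = 25*M)
u = 24/5 (u = (-3 - 1)*(-6/5) + 0 = -(-24)/5 + 0 = -4*(-6/5) + 0 = 24/5 + 0 = 24/5 ≈ 4.8000)
N(-6)*u - 17 = (25*(-6))*(24/5) - 17 = -150*24/5 - 17 = -720 - 17 = -737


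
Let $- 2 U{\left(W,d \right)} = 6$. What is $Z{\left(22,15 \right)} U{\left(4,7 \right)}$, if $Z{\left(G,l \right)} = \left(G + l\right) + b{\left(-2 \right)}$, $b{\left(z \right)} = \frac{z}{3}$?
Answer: $-109$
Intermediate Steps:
$b{\left(z \right)} = \frac{z}{3}$ ($b{\left(z \right)} = z \frac{1}{3} = \frac{z}{3}$)
$U{\left(W,d \right)} = -3$ ($U{\left(W,d \right)} = \left(- \frac{1}{2}\right) 6 = -3$)
$Z{\left(G,l \right)} = - \frac{2}{3} + G + l$ ($Z{\left(G,l \right)} = \left(G + l\right) + \frac{1}{3} \left(-2\right) = \left(G + l\right) - \frac{2}{3} = - \frac{2}{3} + G + l$)
$Z{\left(22,15 \right)} U{\left(4,7 \right)} = \left(- \frac{2}{3} + 22 + 15\right) \left(-3\right) = \frac{109}{3} \left(-3\right) = -109$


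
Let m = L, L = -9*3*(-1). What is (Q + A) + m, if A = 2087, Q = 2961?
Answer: 5075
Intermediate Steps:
L = 27 (L = -27*(-1) = 27)
m = 27
(Q + A) + m = (2961 + 2087) + 27 = 5048 + 27 = 5075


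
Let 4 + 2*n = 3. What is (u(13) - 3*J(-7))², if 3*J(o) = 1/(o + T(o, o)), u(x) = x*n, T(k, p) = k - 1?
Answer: 37249/900 ≈ 41.388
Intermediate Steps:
n = -½ (n = -2 + (½)*3 = -2 + 3/2 = -½ ≈ -0.50000)
T(k, p) = -1 + k
u(x) = -x/2 (u(x) = x*(-½) = -x/2)
J(o) = 1/(3*(-1 + 2*o)) (J(o) = 1/(3*(o + (-1 + o))) = 1/(3*(-1 + 2*o)))
(u(13) - 3*J(-7))² = (-½*13 - 1/(-1 + 2*(-7)))² = (-13/2 - 1/(-1 - 14))² = (-13/2 - 1/(-15))² = (-13/2 - (-1)/15)² = (-13/2 - 3*(-1/45))² = (-13/2 + 1/15)² = (-193/30)² = 37249/900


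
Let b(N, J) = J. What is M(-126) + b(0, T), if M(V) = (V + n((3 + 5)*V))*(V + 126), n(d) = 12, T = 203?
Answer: 203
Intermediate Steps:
M(V) = (12 + V)*(126 + V) (M(V) = (V + 12)*(V + 126) = (12 + V)*(126 + V))
M(-126) + b(0, T) = (1512 + (-126)² + 138*(-126)) + 203 = (1512 + 15876 - 17388) + 203 = 0 + 203 = 203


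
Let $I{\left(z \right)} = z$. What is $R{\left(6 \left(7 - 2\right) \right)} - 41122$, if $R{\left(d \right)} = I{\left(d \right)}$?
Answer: $-41092$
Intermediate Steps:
$R{\left(d \right)} = d$
$R{\left(6 \left(7 - 2\right) \right)} - 41122 = 6 \left(7 - 2\right) - 41122 = 6 \cdot 5 - 41122 = 30 - 41122 = -41092$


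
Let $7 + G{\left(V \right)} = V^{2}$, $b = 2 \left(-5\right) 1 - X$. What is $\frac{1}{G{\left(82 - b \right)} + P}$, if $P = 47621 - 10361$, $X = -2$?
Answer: $\frac{1}{45353} \approx 2.2049 \cdot 10^{-5}$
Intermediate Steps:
$P = 37260$ ($P = 47621 - 10361 = 37260$)
$b = -8$ ($b = 2 \left(-5\right) 1 - -2 = \left(-10\right) 1 + 2 = -10 + 2 = -8$)
$G{\left(V \right)} = -7 + V^{2}$
$\frac{1}{G{\left(82 - b \right)} + P} = \frac{1}{\left(-7 + \left(82 - -8\right)^{2}\right) + 37260} = \frac{1}{\left(-7 + \left(82 + 8\right)^{2}\right) + 37260} = \frac{1}{\left(-7 + 90^{2}\right) + 37260} = \frac{1}{\left(-7 + 8100\right) + 37260} = \frac{1}{8093 + 37260} = \frac{1}{45353}$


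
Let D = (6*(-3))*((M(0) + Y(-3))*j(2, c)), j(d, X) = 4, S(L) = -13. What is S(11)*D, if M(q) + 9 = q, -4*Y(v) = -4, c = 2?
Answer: -7488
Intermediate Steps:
Y(v) = 1 (Y(v) = -¼*(-4) = 1)
M(q) = -9 + q
D = 576 (D = (6*(-3))*(((-9 + 0) + 1)*4) = -18*(-9 + 1)*4 = -(-144)*4 = -18*(-32) = 576)
S(11)*D = -13*576 = -7488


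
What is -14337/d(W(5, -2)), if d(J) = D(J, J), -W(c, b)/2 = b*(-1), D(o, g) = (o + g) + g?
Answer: 4779/4 ≈ 1194.8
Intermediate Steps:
D(o, g) = o + 2*g (D(o, g) = (g + o) + g = o + 2*g)
W(c, b) = 2*b (W(c, b) = -2*b*(-1) = -(-2)*b = 2*b)
d(J) = 3*J (d(J) = J + 2*J = 3*J)
-14337/d(W(5, -2)) = -14337/(3*(2*(-2))) = -14337/(3*(-4)) = -14337/(-12) = -14337*(-1/12) = 4779/4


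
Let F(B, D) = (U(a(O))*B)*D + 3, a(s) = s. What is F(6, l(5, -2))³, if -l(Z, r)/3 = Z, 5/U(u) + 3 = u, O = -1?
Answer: 12326391/8 ≈ 1.5408e+6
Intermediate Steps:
U(u) = 5/(-3 + u)
l(Z, r) = -3*Z
F(B, D) = 3 - 5*B*D/4 (F(B, D) = ((5/(-3 - 1))*B)*D + 3 = ((5/(-4))*B)*D + 3 = ((5*(-¼))*B)*D + 3 = (-5*B/4)*D + 3 = -5*B*D/4 + 3 = 3 - 5*B*D/4)
F(6, l(5, -2))³ = (3 - 5/4*6*(-3*5))³ = (3 - 5/4*6*(-15))³ = (3 + 225/2)³ = (231/2)³ = 12326391/8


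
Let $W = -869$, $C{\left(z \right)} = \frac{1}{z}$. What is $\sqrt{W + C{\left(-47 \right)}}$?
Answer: $\frac{2 i \sqrt{479917}}{47} \approx 29.479 i$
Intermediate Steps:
$\sqrt{W + C{\left(-47 \right)}} = \sqrt{-869 + \frac{1}{-47}} = \sqrt{-869 - \frac{1}{47}} = \sqrt{- \frac{40844}{47}} = \frac{2 i \sqrt{479917}}{47}$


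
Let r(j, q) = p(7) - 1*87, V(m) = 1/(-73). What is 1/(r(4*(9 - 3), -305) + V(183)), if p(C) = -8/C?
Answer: -511/45048 ≈ -0.011343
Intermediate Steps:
V(m) = -1/73
r(j, q) = -617/7 (r(j, q) = -8/7 - 1*87 = -8*⅐ - 87 = -8/7 - 87 = -617/7)
1/(r(4*(9 - 3), -305) + V(183)) = 1/(-617/7 - 1/73) = 1/(-45048/511) = -511/45048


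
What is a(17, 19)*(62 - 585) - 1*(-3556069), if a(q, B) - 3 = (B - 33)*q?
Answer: 3678974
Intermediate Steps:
a(q, B) = 3 + q*(-33 + B) (a(q, B) = 3 + (B - 33)*q = 3 + (-33 + B)*q = 3 + q*(-33 + B))
a(17, 19)*(62 - 585) - 1*(-3556069) = (3 - 33*17 + 19*17)*(62 - 585) - 1*(-3556069) = (3 - 561 + 323)*(-523) + 3556069 = -235*(-523) + 3556069 = 122905 + 3556069 = 3678974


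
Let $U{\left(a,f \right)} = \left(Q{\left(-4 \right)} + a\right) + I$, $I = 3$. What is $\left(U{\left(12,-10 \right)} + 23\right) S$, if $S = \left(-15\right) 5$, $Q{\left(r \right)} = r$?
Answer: $-2550$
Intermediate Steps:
$S = -75$
$U{\left(a,f \right)} = -1 + a$ ($U{\left(a,f \right)} = \left(-4 + a\right) + 3 = -1 + a$)
$\left(U{\left(12,-10 \right)} + 23\right) S = \left(\left(-1 + 12\right) + 23\right) \left(-75\right) = \left(11 + 23\right) \left(-75\right) = 34 \left(-75\right) = -2550$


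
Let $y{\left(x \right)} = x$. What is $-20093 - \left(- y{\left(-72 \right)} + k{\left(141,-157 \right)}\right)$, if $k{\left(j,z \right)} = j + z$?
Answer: $-20149$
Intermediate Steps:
$-20093 - \left(- y{\left(-72 \right)} + k{\left(141,-157 \right)}\right) = -20093 - 56 = -20149$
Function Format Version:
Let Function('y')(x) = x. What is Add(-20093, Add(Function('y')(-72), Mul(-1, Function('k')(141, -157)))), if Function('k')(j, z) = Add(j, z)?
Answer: -20149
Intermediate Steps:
Add(-20093, Add(Function('y')(-72), Mul(-1, Function('k')(141, -157)))) = Add(-20093, Add(-72, Mul(-1, Add(141, -157)))) = Add(-20093, Add(-72, Mul(-1, -16))) = Add(-20093, Add(-72, 16)) = Add(-20093, -56) = -20149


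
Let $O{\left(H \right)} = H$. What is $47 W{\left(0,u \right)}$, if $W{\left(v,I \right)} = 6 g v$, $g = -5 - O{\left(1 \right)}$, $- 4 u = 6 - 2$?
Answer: $0$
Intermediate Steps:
$u = -1$ ($u = - \frac{6 - 2}{4} = \left(- \frac{1}{4}\right) 4 = -1$)
$g = -6$ ($g = -5 - 1 = -6$)
$W{\left(v,I \right)} = - 36 v$ ($W{\left(v,I \right)} = 6 \left(-6\right) v = - 36 v$)
$47 W{\left(0,u \right)} = 47 \left(\left(-36\right) 0\right) = 47 \cdot 0 = 0$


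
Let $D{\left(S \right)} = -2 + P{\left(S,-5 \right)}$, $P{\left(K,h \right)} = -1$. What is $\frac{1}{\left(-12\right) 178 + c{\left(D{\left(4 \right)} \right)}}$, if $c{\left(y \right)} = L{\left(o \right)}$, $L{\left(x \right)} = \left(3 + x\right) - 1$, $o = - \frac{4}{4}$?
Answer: $- \frac{1}{2135} \approx -0.00046838$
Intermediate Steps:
$o = -1$ ($o = \left(-4\right) \frac{1}{4} = -1$)
$D{\left(S \right)} = -3$ ($D{\left(S \right)} = -2 - 1 = -3$)
$L{\left(x \right)} = 2 + x$
$c{\left(y \right)} = 1$ ($c{\left(y \right)} = 2 - 1 = 1$)
$\frac{1}{\left(-12\right) 178 + c{\left(D{\left(4 \right)} \right)}} = \frac{1}{\left(-12\right) 178 + 1} = \frac{1}{-2136 + 1} = \frac{1}{-2135} = - \frac{1}{2135}$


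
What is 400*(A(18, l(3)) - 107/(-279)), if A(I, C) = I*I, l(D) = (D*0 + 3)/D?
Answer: 36201200/279 ≈ 1.2975e+5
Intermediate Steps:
l(D) = 3/D (l(D) = (0 + 3)/D = 3/D)
A(I, C) = I²
400*(A(18, l(3)) - 107/(-279)) = 400*(18² - 107/(-279)) = 400*(324 - 107*(-1/279)) = 400*(324 + 107/279) = 400*(90503/279) = 36201200/279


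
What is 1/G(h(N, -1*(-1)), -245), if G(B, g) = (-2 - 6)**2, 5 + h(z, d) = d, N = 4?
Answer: 1/64 ≈ 0.015625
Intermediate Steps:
h(z, d) = -5 + d
G(B, g) = 64 (G(B, g) = (-8)**2 = 64)
1/G(h(N, -1*(-1)), -245) = 1/64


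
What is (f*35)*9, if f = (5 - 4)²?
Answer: 315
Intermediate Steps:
f = 1 (f = 1² = 1)
(f*35)*9 = (1*35)*9 = 35*9 = 315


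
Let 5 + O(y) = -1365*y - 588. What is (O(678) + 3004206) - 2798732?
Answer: -720589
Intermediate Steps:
O(y) = -593 - 1365*y (O(y) = -5 + (-1365*y - 588) = -5 + (-588 - 1365*y) = -593 - 1365*y)
(O(678) + 3004206) - 2798732 = ((-593 - 1365*678) + 3004206) - 2798732 = ((-593 - 925470) + 3004206) - 2798732 = (-926063 + 3004206) - 2798732 = 2078143 - 2798732 = -720589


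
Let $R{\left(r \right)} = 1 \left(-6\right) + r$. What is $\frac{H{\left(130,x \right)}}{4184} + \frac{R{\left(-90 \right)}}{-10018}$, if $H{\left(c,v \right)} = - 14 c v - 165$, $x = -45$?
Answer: $\frac{409611447}{20957656} \approx 19.545$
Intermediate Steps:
$R{\left(r \right)} = -6 + r$
$H{\left(c,v \right)} = -165 - 14 c v$ ($H{\left(c,v \right)} = - 14 c v - 165 = -165 - 14 c v$)
$\frac{H{\left(130,x \right)}}{4184} + \frac{R{\left(-90 \right)}}{-10018} = \frac{-165 - 1820 \left(-45\right)}{4184} + \frac{-6 - 90}{-10018} = \left(-165 + 81900\right) \frac{1}{4184} - - \frac{48}{5009} = 81735 \cdot \frac{1}{4184} + \frac{48}{5009} = \frac{81735}{4184} + \frac{48}{5009} = \frac{409611447}{20957656}$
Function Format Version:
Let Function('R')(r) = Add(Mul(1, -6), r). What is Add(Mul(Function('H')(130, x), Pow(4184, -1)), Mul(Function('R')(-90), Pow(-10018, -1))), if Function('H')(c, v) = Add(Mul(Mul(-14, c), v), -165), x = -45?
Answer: Rational(409611447, 20957656) ≈ 19.545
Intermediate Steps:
Function('R')(r) = Add(-6, r)
Function('H')(c, v) = Add(-165, Mul(-14, c, v)) (Function('H')(c, v) = Add(Mul(-14, c, v), -165) = Add(-165, Mul(-14, c, v)))
Add(Mul(Function('H')(130, x), Pow(4184, -1)), Mul(Function('R')(-90), Pow(-10018, -1))) = Add(Mul(Add(-165, Mul(-14, 130, -45)), Pow(4184, -1)), Mul(Add(-6, -90), Pow(-10018, -1))) = Add(Mul(Add(-165, 81900), Rational(1, 4184)), Mul(-96, Rational(-1, 10018))) = Add(Mul(81735, Rational(1, 4184)), Rational(48, 5009)) = Add(Rational(81735, 4184), Rational(48, 5009)) = Rational(409611447, 20957656)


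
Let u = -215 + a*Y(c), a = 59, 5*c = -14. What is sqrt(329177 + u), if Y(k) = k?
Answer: 4*sqrt(513745)/5 ≈ 573.41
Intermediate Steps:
c = -14/5 (c = (1/5)*(-14) = -14/5 ≈ -2.8000)
u = -1901/5 (u = -215 + 59*(-14/5) = -215 - 826/5 = -1901/5 ≈ -380.20)
sqrt(329177 + u) = sqrt(329177 - 1901/5) = sqrt(1643984/5) = 4*sqrt(513745)/5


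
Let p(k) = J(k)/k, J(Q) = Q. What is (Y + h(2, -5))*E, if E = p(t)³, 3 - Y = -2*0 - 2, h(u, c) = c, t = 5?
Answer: 0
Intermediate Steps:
p(k) = 1 (p(k) = k/k = 1)
Y = 5 (Y = 3 - (-2*0 - 2) = 3 - (0 - 2) = 3 - 1*(-2) = 3 + 2 = 5)
E = 1 (E = 1³ = 1)
(Y + h(2, -5))*E = (5 - 5)*1 = 0*1 = 0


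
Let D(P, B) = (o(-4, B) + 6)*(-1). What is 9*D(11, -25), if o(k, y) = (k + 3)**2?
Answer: -63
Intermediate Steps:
o(k, y) = (3 + k)**2
D(P, B) = -7 (D(P, B) = ((3 - 4)**2 + 6)*(-1) = ((-1)**2 + 6)*(-1) = (1 + 6)*(-1) = 7*(-1) = -7)
9*D(11, -25) = 9*(-7) = -63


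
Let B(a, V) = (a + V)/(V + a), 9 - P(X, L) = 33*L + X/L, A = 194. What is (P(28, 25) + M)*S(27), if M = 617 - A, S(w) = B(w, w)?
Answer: -9853/25 ≈ -394.12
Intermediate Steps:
P(X, L) = 9 - 33*L - X/L (P(X, L) = 9 - (33*L + X/L) = 9 + (-33*L - X/L) = 9 - 33*L - X/L)
B(a, V) = 1 (B(a, V) = (V + a)/(V + a) = 1)
S(w) = 1
M = 423 (M = 617 - 1*194 = 617 - 194 = 423)
(P(28, 25) + M)*S(27) = ((9 - 33*25 - 1*28/25) + 423)*1 = ((9 - 825 - 1*28*1/25) + 423)*1 = ((9 - 825 - 28/25) + 423)*1 = (-20428/25 + 423)*1 = -9853/25*1 = -9853/25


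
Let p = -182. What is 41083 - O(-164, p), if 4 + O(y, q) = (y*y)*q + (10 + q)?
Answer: 4936331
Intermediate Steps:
O(y, q) = 6 + q + q*y² (O(y, q) = -4 + ((y*y)*q + (10 + q)) = -4 + (y²*q + (10 + q)) = -4 + (q*y² + (10 + q)) = -4 + (10 + q + q*y²) = 6 + q + q*y²)
41083 - O(-164, p) = 41083 - (6 - 182 - 182*(-164)²) = 41083 - (6 - 182 - 182*26896) = 41083 - (6 - 182 - 4895072) = 41083 - 1*(-4895248) = 41083 + 4895248 = 4936331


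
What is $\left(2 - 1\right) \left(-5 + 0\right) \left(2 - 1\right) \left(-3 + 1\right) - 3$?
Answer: $7$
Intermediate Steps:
$\left(2 - 1\right) \left(-5 + 0\right) \left(2 - 1\right) \left(-3 + 1\right) - 3 = 1 \left(-5\right) 1 \left(-2\right) - 3 = \left(-5\right) \left(-2\right) - 3 = 10 - 3 = 7$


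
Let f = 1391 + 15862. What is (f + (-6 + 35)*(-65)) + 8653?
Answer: 24021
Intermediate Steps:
f = 17253
(f + (-6 + 35)*(-65)) + 8653 = (17253 + (-6 + 35)*(-65)) + 8653 = (17253 + 29*(-65)) + 8653 = (17253 - 1885) + 8653 = 15368 + 8653 = 24021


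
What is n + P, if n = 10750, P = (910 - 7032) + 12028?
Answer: 16656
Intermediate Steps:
P = 5906 (P = -6122 + 12028 = 5906)
n + P = 10750 + 5906 = 16656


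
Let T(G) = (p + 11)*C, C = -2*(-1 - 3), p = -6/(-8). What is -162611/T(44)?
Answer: -162611/94 ≈ -1729.9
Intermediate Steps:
p = ¾ (p = -6*(-⅛) = ¾ ≈ 0.75000)
C = 8 (C = -2*(-4) = 8)
T(G) = 94 (T(G) = (¾ + 11)*8 = (47/4)*8 = 94)
-162611/T(44) = -162611/94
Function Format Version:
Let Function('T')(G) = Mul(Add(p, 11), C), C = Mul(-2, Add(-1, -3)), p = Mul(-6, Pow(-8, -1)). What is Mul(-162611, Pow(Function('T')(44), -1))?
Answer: Rational(-162611, 94) ≈ -1729.9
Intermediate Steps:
p = Rational(3, 4) (p = Mul(-6, Rational(-1, 8)) = Rational(3, 4) ≈ 0.75000)
C = 8 (C = Mul(-2, -4) = 8)
Function('T')(G) = 94 (Function('T')(G) = Mul(Add(Rational(3, 4), 11), 8) = Mul(Rational(47, 4), 8) = 94)
Mul(-162611, Pow(Function('T')(44), -1)) = Mul(-162611, Pow(94, -1)) = Mul(-162611, Rational(1, 94)) = Rational(-162611, 94)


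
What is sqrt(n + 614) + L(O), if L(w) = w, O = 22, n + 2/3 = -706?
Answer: 22 + I*sqrt(834)/3 ≈ 22.0 + 9.6264*I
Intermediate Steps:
n = -2120/3 (n = -2/3 - 706 = -2120/3 ≈ -706.67)
sqrt(n + 614) + L(O) = sqrt(-2120/3 + 614) + 22 = sqrt(-278/3) + 22 = I*sqrt(834)/3 + 22 = 22 + I*sqrt(834)/3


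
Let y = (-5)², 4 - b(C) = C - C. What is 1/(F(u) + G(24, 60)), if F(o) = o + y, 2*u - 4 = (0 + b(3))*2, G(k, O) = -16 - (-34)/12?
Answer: 6/107 ≈ 0.056075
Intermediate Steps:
G(k, O) = -79/6 (G(k, O) = -16 - (-34)/12 = -16 - 1*(-17/6) = -16 + 17/6 = -79/6)
b(C) = 4 (b(C) = 4 - (C - C) = 4 - 1*0 = 4 + 0 = 4)
u = 6 (u = 2 + ((0 + 4)*2)/2 = 2 + (4*2)/2 = 2 + (½)*8 = 2 + 4 = 6)
y = 25
F(o) = 25 + o (F(o) = o + 25 = 25 + o)
1/(F(u) + G(24, 60)) = 1/((25 + 6) - 79/6) = 1/(31 - 79/6) = 1/(107/6) = 6/107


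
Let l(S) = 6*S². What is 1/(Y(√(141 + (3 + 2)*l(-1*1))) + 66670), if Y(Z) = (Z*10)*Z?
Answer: 1/68380 ≈ 1.4624e-5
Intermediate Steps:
Y(Z) = 10*Z² (Y(Z) = (10*Z)*Z = 10*Z²)
1/(Y(√(141 + (3 + 2)*l(-1*1))) + 66670) = 1/(10*(√(141 + (3 + 2)*(6*(-1*1)²)))² + 66670) = 1/(10*(√(141 + 5*(6*(-1)²)))² + 66670) = 1/(10*(√(141 + 5*(6*1)))² + 66670) = 1/(10*(√(141 + 5*6))² + 66670) = 1/(10*(√(141 + 30))² + 66670) = 1/(10*(√171)² + 66670) = 1/(10*(3*√19)² + 66670) = 1/(10*171 + 66670) = 1/(1710 + 66670) = 1/68380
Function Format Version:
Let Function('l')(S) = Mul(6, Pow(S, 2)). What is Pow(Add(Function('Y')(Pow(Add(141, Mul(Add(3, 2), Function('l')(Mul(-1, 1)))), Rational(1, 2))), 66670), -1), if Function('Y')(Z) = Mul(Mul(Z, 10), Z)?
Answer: Rational(1, 68380) ≈ 1.4624e-5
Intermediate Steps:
Function('Y')(Z) = Mul(10, Pow(Z, 2)) (Function('Y')(Z) = Mul(Mul(10, Z), Z) = Mul(10, Pow(Z, 2)))
Pow(Add(Function('Y')(Pow(Add(141, Mul(Add(3, 2), Function('l')(Mul(-1, 1)))), Rational(1, 2))), 66670), -1) = Pow(Add(Mul(10, Pow(Pow(Add(141, Mul(Add(3, 2), Mul(6, Pow(Mul(-1, 1), 2)))), Rational(1, 2)), 2)), 66670), -1) = Pow(Add(Mul(10, Pow(Pow(Add(141, Mul(5, Mul(6, Pow(-1, 2)))), Rational(1, 2)), 2)), 66670), -1) = Pow(Add(Mul(10, Pow(Pow(Add(141, Mul(5, Mul(6, 1))), Rational(1, 2)), 2)), 66670), -1) = Pow(Add(Mul(10, Pow(Pow(Add(141, Mul(5, 6)), Rational(1, 2)), 2)), 66670), -1) = Pow(Add(Mul(10, Pow(Pow(Add(141, 30), Rational(1, 2)), 2)), 66670), -1) = Pow(Add(Mul(10, Pow(Pow(171, Rational(1, 2)), 2)), 66670), -1) = Pow(Add(Mul(10, Pow(Mul(3, Pow(19, Rational(1, 2))), 2)), 66670), -1) = Pow(Add(Mul(10, 171), 66670), -1) = Pow(Add(1710, 66670), -1) = Pow(68380, -1) = Rational(1, 68380)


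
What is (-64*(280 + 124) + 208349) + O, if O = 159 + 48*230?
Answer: 193692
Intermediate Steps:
O = 11199 (O = 159 + 11040 = 11199)
(-64*(280 + 124) + 208349) + O = (-64*(280 + 124) + 208349) + 11199 = (-64*404 + 208349) + 11199 = (-25856 + 208349) + 11199 = 182493 + 11199 = 193692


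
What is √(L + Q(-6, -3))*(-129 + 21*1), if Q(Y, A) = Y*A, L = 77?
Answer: -108*√95 ≈ -1052.7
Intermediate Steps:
Q(Y, A) = A*Y
√(L + Q(-6, -3))*(-129 + 21*1) = √(77 - 3*(-6))*(-129 + 21*1) = √(77 + 18)*(-129 + 21) = √95*(-108) = -108*√95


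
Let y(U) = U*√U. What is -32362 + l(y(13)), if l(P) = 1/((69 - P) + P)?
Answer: -2232977/69 ≈ -32362.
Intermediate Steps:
y(U) = U^(3/2)
l(P) = 1/69
-32362 + l(y(13)) = -32362 + 1/69 = -2232977/69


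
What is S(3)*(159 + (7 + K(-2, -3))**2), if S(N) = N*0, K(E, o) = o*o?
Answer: 0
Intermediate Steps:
K(E, o) = o**2
S(N) = 0
S(3)*(159 + (7 + K(-2, -3))**2) = 0*(159 + (7 + (-3)**2)**2) = 0*(159 + (7 + 9)**2) = 0*(159 + 16**2) = 0*(159 + 256) = 0*415 = 0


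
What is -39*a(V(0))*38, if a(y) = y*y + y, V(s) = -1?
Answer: 0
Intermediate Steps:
a(y) = y + y**2 (a(y) = y**2 + y = y + y**2)
-39*a(V(0))*38 = -(-39)*(1 - 1)*38 = -(-39)*0*38 = -39*0*38 = 0*38 = 0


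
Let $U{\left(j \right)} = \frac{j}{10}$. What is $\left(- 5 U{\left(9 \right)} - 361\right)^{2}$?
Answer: $\frac{534361}{4} \approx 1.3359 \cdot 10^{5}$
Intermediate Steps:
$U{\left(j \right)} = \frac{j}{10}$ ($U{\left(j \right)} = j \frac{1}{10} = \frac{j}{10}$)
$\left(- 5 U{\left(9 \right)} - 361\right)^{2} = \left(- 5 \cdot \frac{1}{10} \cdot 9 - 361\right)^{2} = \left(\left(-5\right) \frac{9}{10} - 361\right)^{2} = \left(- \frac{9}{2} - 361\right)^{2} = \left(- \frac{731}{2}\right)^{2} = \frac{534361}{4}$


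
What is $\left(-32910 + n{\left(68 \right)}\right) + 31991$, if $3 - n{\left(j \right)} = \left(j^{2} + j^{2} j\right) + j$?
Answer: $-320040$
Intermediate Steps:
$n{\left(j \right)} = 3 - j - j^{2} - j^{3}$ ($n{\left(j \right)} = 3 - \left(\left(j^{2} + j^{2} j\right) + j\right) = 3 - \left(\left(j^{2} + j^{3}\right) + j\right) = 3 - \left(j + j^{2} + j^{3}\right) = 3 - j - j^{2} - j^{3}$)
$\left(-32910 + n{\left(68 \right)}\right) + 31991 = \left(-32910 - 319121\right) + 31991 = -352031 + 31991 = -320040$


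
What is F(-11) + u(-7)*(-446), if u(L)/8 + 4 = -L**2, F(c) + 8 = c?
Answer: 189085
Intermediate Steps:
F(c) = -8 + c
u(L) = -32 - 8*L**2 (u(L) = -32 + 8*(-L**2) = -32 - 8*L**2)
F(-11) + u(-7)*(-446) = (-8 - 11) + (-32 - 8*(-7)**2)*(-446) = -19 + (-32 - 8*49)*(-446) = -19 + (-32 - 392)*(-446) = -19 - 424*(-446) = -19 + 189104 = 189085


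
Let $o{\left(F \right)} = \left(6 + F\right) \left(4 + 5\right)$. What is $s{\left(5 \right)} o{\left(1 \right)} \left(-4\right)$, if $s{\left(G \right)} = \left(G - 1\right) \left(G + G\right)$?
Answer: $-10080$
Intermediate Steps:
$s{\left(G \right)} = 2 G \left(-1 + G\right)$ ($s{\left(G \right)} = \left(-1 + G\right) 2 G = 2 G \left(-1 + G\right)$)
$o{\left(F \right)} = 54 + 9 F$ ($o{\left(F \right)} = \left(6 + F\right) 9 = 54 + 9 F$)
$s{\left(5 \right)} o{\left(1 \right)} \left(-4\right) = 2 \cdot 5 \left(-1 + 5\right) \left(54 + 9 \cdot 1\right) \left(-4\right) = 2 \cdot 5 \cdot 4 \left(54 + 9\right) \left(-4\right) = 40 \cdot 63 \left(-4\right) = 2520 \left(-4\right) = -10080$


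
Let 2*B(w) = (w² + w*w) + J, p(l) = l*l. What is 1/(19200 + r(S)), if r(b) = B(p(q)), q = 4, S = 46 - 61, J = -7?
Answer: 2/38905 ≈ 5.1407e-5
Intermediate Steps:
S = -15
p(l) = l²
B(w) = -7/2 + w² (B(w) = ((w² + w*w) - 7)/2 = ((w² + w²) - 7)/2 = (2*w² - 7)/2 = (-7 + 2*w²)/2 = -7/2 + w²)
r(b) = 505/2 (r(b) = -7/2 + (4²)² = -7/2 + 16² = -7/2 + 256 = 505/2)
1/(19200 + r(S)) = 1/(19200 + 505/2) = 1/(38905/2) = 2/38905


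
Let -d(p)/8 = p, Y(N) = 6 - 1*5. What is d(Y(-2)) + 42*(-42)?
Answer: -1772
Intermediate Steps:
Y(N) = 1 (Y(N) = 6 - 5 = 1)
d(p) = -8*p
d(Y(-2)) + 42*(-42) = -8*1 + 42*(-42) = -8 - 1764 = -1772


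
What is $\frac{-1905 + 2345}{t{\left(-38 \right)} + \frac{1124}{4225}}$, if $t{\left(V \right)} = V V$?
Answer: $\frac{232375}{762753} \approx 0.30465$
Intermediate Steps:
$t{\left(V \right)} = V^{2}$
$\frac{-1905 + 2345}{t{\left(-38 \right)} + \frac{1124}{4225}} = \frac{-1905 + 2345}{\left(-38\right)^{2} + \frac{1124}{4225}} = \frac{440}{1444 + 1124 \cdot \frac{1}{4225}} = \frac{440}{1444 + \frac{1124}{4225}} = \frac{440}{\frac{6102024}{4225}} = 440 \cdot \frac{4225}{6102024} = \frac{232375}{762753}$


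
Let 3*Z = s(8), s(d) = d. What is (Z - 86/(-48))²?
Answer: 11449/576 ≈ 19.877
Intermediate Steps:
Z = 8/3 (Z = (⅓)*8 = 8/3 ≈ 2.6667)
(Z - 86/(-48))² = (8/3 - 86/(-48))² = (8/3 - 86*(-1/48))² = (8/3 + 43/24)² = (107/24)² = 11449/576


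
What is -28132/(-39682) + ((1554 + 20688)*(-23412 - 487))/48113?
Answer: -10546036114820/954610033 ≈ -11047.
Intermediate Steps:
-28132/(-39682) + ((1554 + 20688)*(-23412 - 487))/48113 = -28132*(-1/39682) + (22242*(-23899))*(1/48113) = 14066/19841 - 531561558*1/48113 = 14066/19841 - 531561558/48113 = -10546036114820/954610033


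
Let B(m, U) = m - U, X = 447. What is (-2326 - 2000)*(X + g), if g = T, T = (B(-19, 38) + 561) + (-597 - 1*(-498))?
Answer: -3685752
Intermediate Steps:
T = 405 (T = ((-19 - 1*38) + 561) + (-597 - 1*(-498)) = ((-19 - 38) + 561) + (-597 + 498) = (-57 + 561) - 99 = 504 - 99 = 405)
g = 405
(-2326 - 2000)*(X + g) = (-2326 - 2000)*(447 + 405) = -4326*852 = -3685752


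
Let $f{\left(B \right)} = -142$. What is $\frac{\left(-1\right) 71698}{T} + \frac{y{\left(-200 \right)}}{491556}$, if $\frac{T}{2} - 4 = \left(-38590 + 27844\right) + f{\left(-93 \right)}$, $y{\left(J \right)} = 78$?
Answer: $\frac{112965641}{34295484} \approx 3.2939$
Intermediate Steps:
$T = -21768$ ($T = 8 + 2 \left(\left(-38590 + 27844\right) - 142\right) = 8 + 2 \left(-10746 - 142\right) = 8 + 2 \left(-10888\right) = 8 - 21776 = -21768$)
$\frac{\left(-1\right) 71698}{T} + \frac{y{\left(-200 \right)}}{491556} = \frac{\left(-1\right) 71698}{-21768} + \frac{78}{491556} = \left(-71698\right) \left(- \frac{1}{21768}\right) + 78 \cdot \frac{1}{491556} = \frac{35849}{10884} + \frac{1}{6302} = \frac{112965641}{34295484}$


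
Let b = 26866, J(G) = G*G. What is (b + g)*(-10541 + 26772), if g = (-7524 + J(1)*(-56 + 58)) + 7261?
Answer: 431825755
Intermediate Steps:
J(G) = G²
g = -261 (g = (-7524 + 1²*(-56 + 58)) + 7261 = (-7524 + 1*2) + 7261 = (-7524 + 2) + 7261 = -7522 + 7261 = -261)
(b + g)*(-10541 + 26772) = (26866 - 261)*(-10541 + 26772) = 26605*16231 = 431825755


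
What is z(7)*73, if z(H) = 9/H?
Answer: 657/7 ≈ 93.857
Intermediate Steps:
z(7)*73 = (9/7)*73 = 657/7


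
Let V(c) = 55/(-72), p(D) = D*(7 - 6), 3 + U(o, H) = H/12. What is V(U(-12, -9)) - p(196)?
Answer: -14167/72 ≈ -196.76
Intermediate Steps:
U(o, H) = -3 + H/12
p(D) = D (p(D) = D*1 = D)
V(c) = -55/72 (V(c) = 55*(-1/72) = -55/72)
V(U(-12, -9)) - p(196) = -55/72 - 1*196 = -55/72 - 196 = -14167/72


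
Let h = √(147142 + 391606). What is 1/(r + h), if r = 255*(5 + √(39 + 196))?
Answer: 1/(1275 + 2*√134687 + 255*√235) ≈ 0.00016897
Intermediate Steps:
h = 2*√134687 (h = √538748 = 2*√134687 ≈ 733.99)
r = 1275 + 255*√235 (r = 255*(5 + √235) = 1275 + 255*√235 ≈ 5184.1)
1/(r + h) = 1/((1275 + 255*√235) + 2*√134687) = 1/(1275 + 2*√134687 + 255*√235)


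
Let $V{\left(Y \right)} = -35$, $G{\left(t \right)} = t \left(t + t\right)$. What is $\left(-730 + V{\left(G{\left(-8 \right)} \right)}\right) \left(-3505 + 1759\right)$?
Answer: $1335690$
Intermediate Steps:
$G{\left(t \right)} = 2 t^{2}$ ($G{\left(t \right)} = t 2 t = 2 t^{2}$)
$\left(-730 + V{\left(G{\left(-8 \right)} \right)}\right) \left(-3505 + 1759\right) = \left(-730 - 35\right) \left(-3505 + 1759\right) = \left(-765\right) \left(-1746\right) = 1335690$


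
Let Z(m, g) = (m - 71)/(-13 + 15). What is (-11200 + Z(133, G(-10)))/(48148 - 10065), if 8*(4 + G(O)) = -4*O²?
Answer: -11169/38083 ≈ -0.29328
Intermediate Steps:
G(O) = -4 - O²/2 (G(O) = -4 + (-4*O²)/8 = -4 - O²/2)
Z(m, g) = -71/2 + m/2 (Z(m, g) = (-71 + m)/2 = (-71 + m)*(½) = -71/2 + m/2)
(-11200 + Z(133, G(-10)))/(48148 - 10065) = (-11200 + (-71/2 + (½)*133))/(48148 - 10065) = (-11200 + (-71/2 + 133/2))/38083 = (-11200 + 31)*(1/38083) = -11169*1/38083 = -11169/38083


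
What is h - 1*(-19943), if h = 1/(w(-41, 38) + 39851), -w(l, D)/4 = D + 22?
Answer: 789962174/39611 ≈ 19943.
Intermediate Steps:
w(l, D) = -88 - 4*D (w(l, D) = -4*(D + 22) = -4*(22 + D) = -88 - 4*D)
h = 1/39611 (h = 1/((-88 - 4*38) + 39851) = 1/((-88 - 152) + 39851) = 1/(-240 + 39851) = 1/39611 ≈ 2.5246e-5)
h - 1*(-19943) = 1/39611 - 1*(-19943) = 1/39611 + 19943 = 789962174/39611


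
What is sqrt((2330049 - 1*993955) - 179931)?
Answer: sqrt(1156163) ≈ 1075.3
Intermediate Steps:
sqrt((2330049 - 1*993955) - 179931) = sqrt((2330049 - 993955) - 179931) = sqrt(1336094 - 179931) = sqrt(1156163)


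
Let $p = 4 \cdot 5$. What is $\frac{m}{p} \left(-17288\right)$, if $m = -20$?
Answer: $17288$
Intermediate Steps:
$p = 20$
$\frac{m}{p} \left(-17288\right) = - \frac{20}{20} \left(-17288\right) = \left(-20\right) \frac{1}{20} \left(-17288\right) = \left(-1\right) \left(-17288\right) = 17288$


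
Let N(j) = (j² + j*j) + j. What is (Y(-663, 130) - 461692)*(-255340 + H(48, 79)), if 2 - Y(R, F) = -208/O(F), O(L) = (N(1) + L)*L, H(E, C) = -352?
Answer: 78503540208664/665 ≈ 1.1805e+11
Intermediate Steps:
N(j) = j + 2*j² (N(j) = (j² + j²) + j = 2*j² + j = j + 2*j²)
O(L) = L*(3 + L) (O(L) = (1*(1 + 2*1) + L)*L = (1*(1 + 2) + L)*L = (1*3 + L)*L = (3 + L)*L = L*(3 + L))
Y(R, F) = 2 + 208/(F*(3 + F)) (Y(R, F) = 2 - (-208)/(F*(3 + F)) = 2 + 208/(F*(3 + F)))
(Y(-663, 130) - 461692)*(-255340 + H(48, 79)) = ((2 + 208/(130*(3 + 130))) - 461692)*(-255340 - 352) = ((2 + 208*(1/130)/133) - 461692)*(-255692) = ((2 + 208*(1/130)*(1/133)) - 461692)*(-255692) = ((2 + 8/665) - 461692)*(-255692) = (1338/665 - 461692)*(-255692) = -307023842/665*(-255692) = 78503540208664/665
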